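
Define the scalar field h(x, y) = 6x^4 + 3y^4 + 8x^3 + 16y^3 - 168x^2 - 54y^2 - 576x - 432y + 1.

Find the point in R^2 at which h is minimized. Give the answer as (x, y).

(4, 3)

h(x,y) separates as P(x) + Q(y) + 1, so its minimum is min P + min Q + 1.
P'(x) = 24(x - 4)(x + 2)(x + 3) vanishes at x ∈ {-3, -2, 4}; Q'(y) = 12(y - 3)(y + 3)(y + 4) vanishes at y ∈ {-4, -3, 3}.
Local minima of P (where P''>0): P(-3)=486, P(4)=-2944. Local minima of Q: Q(-4)=608, Q(3)=-1107.
So the global minimum of h is P(4) + Q(3) + 1 = -2944 − 1107 + 1 = -4050, attained at (4, 3).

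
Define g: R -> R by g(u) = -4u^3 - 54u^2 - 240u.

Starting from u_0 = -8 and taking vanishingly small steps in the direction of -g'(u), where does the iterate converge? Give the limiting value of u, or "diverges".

-5

g'(u) = -12(u + 4)(u + 5), so g'(-8) = -144.
Gradient descent moves in the -g' direction, i.e. u is increasing.
The nearest critical point in that direction is u = -5, where g'' = 12 > 0 (a local minimum). The iterate converges there.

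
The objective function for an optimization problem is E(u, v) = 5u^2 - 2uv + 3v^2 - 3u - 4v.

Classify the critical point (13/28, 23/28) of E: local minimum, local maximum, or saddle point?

local minimum

The Hessian of E is constant: H = [[10, -2], [-2, 6]].
det(H) = 10·6 − (-2)² = 56.
det(H) > 0 and tr(H) = 16 > 0, so H is positive definite and the point is a local minimum.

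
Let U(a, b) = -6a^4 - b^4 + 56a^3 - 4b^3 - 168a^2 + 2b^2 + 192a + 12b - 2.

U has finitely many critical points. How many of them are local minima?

U separates as a function of a plus a function of b, so ∇U=0 decouples.
∂U/∂a = -24(a - 4)(a - 2)(a - 1) = 0 at a ∈ {1, 2, 4}; ∂U/∂b = -4(b - 1)(b + 1)(b + 3) = 0 at b ∈ {-3, -1, 1}.
The Hessian is diagonal: diag(U_aa, U_bb). Second derivatives: U_aa(1)=-72, U_aa(2)=48, U_aa(4)=-144; U_bb(-3)=-32, U_bb(-1)=16, U_bb(1)=-32.
Local minima occur where both diagonal entries positive: (2, -1). Count: 1.

1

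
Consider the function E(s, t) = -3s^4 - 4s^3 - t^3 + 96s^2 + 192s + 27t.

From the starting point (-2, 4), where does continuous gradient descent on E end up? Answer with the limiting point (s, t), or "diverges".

diverges

E is separable, so gradient descent decouples: s follows -∂E/∂s, t follows -∂E/∂t.
∂E/∂s = -12(s - 4)(s + 1)(s + 4); at s=-2 this is -144, so s increases.
∂E/∂t = -3(t - 3)(t + 3); at t=4 this is -21, so t increases.
The t-coordinate has no critical point in that direction and runs off to infinity.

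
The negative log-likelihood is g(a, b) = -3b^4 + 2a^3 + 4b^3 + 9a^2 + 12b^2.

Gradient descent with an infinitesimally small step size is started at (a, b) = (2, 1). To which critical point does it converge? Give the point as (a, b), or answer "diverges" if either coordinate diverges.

(0, 0)

g is separable, so gradient descent decouples: a follows -∂g/∂a, b follows -∂g/∂b.
∂g/∂a = 6a(a + 3); at a=2 this is 60, so a decreases.
∂g/∂b = -12b(b - 2)(b + 1); at b=1 this is 24, so b decreases.
a converges to its nearest critical value 0 (a local min of the a-part); b converges to 0. The iterate converges to (0, 0).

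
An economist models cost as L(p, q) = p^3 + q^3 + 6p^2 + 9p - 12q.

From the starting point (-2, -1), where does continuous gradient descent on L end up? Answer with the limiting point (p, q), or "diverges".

(-1, 2)

L is separable, so gradient descent decouples: p follows -∂L/∂p, q follows -∂L/∂q.
∂L/∂p = 3(p + 1)(p + 3); at p=-2 this is -3, so p increases.
∂L/∂q = 3(q - 2)(q + 2); at q=-1 this is -9, so q increases.
p converges to its nearest critical value -1 (a local min of the p-part); q converges to 2. The iterate converges to (-1, 2).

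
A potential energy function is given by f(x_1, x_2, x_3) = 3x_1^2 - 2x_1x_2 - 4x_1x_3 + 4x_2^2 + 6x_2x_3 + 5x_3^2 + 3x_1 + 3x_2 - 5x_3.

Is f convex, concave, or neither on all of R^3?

f is quadratic, so its Hessian is the constant matrix H = [[6, -2, -4], [-2, 8, 6], [-4, 6, 10]].
Leading principal minors: 6, 44, 192.
All positive ⇒ H ≻ 0 ⇒ convex.

convex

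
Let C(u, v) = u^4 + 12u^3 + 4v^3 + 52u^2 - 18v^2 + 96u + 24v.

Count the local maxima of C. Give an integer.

1

C separates as a function of u plus a function of v, so ∇C=0 decouples.
∂C/∂u = 4(u + 2)(u + 3)(u + 4) = 0 at u ∈ {-4, -3, -2}; ∂C/∂v = 12(v - 2)(v - 1) = 0 at v ∈ {1, 2}.
The Hessian is diagonal: diag(C_uu, C_vv). Second derivatives: C_uu(-4)=8, C_uu(-3)=-4, C_uu(-2)=8; C_vv(1)=-12, C_vv(2)=12.
Local maxima occur where both diagonal entries negative: (-3, 1). Count: 1.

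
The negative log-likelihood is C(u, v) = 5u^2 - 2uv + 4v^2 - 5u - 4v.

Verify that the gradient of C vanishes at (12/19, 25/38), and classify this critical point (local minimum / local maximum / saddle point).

local minimum

∇C = (10u - 2v - 5, -2u + 8v - 4); substituting (12/19, 25/38) gives ∇C = (0, 0), so (12/19, 25/38) is indeed a critical point.
The Hessian of C is constant: H = [[10, -2], [-2, 8]].
det(H) = 10·8 − (-2)² = 76.
det(H) > 0 and tr(H) = 18 > 0, so H is positive definite and the point is a local minimum.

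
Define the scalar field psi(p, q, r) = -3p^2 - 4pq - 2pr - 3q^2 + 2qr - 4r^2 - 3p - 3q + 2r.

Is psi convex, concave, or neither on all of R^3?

psi is quadratic, so its Hessian is the constant matrix H = [[-6, -4, -2], [-4, -6, 2], [-2, 2, -8]].
Leading principal minors: -6, 20, -80.
Signs alternate −, +, − ⇒ H ≺ 0 ⇒ concave.

concave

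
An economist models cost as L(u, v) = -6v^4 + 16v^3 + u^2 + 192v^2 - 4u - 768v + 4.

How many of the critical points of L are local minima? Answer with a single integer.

1

L separates as a function of u plus a function of v, so ∇L=0 decouples.
∂L/∂u = 2(u - 2) = 0 at u ∈ {2}; ∂L/∂v = -24(v - 4)(v - 2)(v + 4) = 0 at v ∈ {-4, 2, 4}.
The Hessian is diagonal: diag(L_uu, L_vv). Second derivatives: L_uu(2)=2; L_vv(-4)=-1152, L_vv(2)=288, L_vv(4)=-384.
Local minima occur where both diagonal entries positive: (2, 2). Count: 1.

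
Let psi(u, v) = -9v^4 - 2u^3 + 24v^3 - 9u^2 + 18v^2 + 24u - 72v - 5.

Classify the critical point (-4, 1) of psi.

local minimum

The mixed partial ∂²psi/∂u∂v is 0, so the Hessian at any point is diag(psi_uu, psi_vv) = diag(-6(2u + 3), 36(-3v^2 + 4v + 1)).
At (-4, 1): H = diag(30, 72).
Both eigenvalues are positive, so H is positive definite: a local minimum.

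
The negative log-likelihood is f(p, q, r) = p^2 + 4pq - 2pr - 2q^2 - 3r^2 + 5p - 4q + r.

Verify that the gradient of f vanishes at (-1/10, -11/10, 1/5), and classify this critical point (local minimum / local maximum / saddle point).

saddle point

∇f = (2p + 4q - 2r + 5, 4p - 4q - 4, -2p - 6r + 1); substituting (-1/10, -11/10, 1/5) gives ∇f = (0, 0, 0), so (-1/10, -11/10, 1/5) is indeed a critical point.
The Hessian is constant: H = [[2, 4, -2], [4, -4, 0], [-2, 0, -6]].
Leading principal minors: Δ₁ = 2, Δ₂ = -24, Δ₃ = 160.
The minors fit neither the all-positive nor the alternating-sign pattern, so H is indefinite: a saddle point.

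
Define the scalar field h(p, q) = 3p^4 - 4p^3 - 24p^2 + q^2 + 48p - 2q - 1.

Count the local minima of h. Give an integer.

2

h separates as a function of p plus a function of q, so ∇h=0 decouples.
∂h/∂p = 12(p - 2)(p - 1)(p + 2) = 0 at p ∈ {-2, 1, 2}; ∂h/∂q = 2(q - 1) = 0 at q ∈ {1}.
The Hessian is diagonal: diag(h_pp, h_qq). Second derivatives: h_pp(-2)=144, h_pp(1)=-36, h_pp(2)=48; h_qq(1)=2.
Local minima occur where both diagonal entries positive: (-2, 1), (2, 1). Count: 2.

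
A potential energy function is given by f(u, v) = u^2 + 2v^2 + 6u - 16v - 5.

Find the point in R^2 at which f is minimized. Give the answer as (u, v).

(-3, 4)

f(u,v) separates as P(u) + Q(v) − 5, so its minimum is min P + min Q − 5.
P'(u) = 2u + 6 vanishes at u ∈ {-3}; Q'(v) = 4v - 16 vanishes at v ∈ {4}.
Local minima of P (where P''>0): P(-3)=-9. Local minima of Q: Q(4)=-32.
So the global minimum of f is P(-3) + Q(4) − 5 = -9 − 32 − 5 = -46, attained at (-3, 4).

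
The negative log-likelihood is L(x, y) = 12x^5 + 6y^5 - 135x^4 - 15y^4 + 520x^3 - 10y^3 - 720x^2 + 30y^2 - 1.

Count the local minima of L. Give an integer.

4

L separates as a function of x plus a function of y, so ∇L=0 decouples.
∂L/∂x = 60x(x - 4)(x - 3)(x - 2) = 0 at x ∈ {0, 2, 3, 4}; ∂L/∂y = 30y(y - 2)(y - 1)(y + 1) = 0 at y ∈ {-1, 0, 1, 2}.
The Hessian is diagonal: diag(L_xx, L_yy). Second derivatives: L_xx(0)=-1440, L_xx(2)=240, L_xx(3)=-180, L_xx(4)=480; L_yy(-1)=-180, L_yy(0)=60, L_yy(1)=-60, L_yy(2)=180.
Local minima occur where both diagonal entries positive: (2, 0), (2, 2), (4, 0), (4, 2). Count: 4.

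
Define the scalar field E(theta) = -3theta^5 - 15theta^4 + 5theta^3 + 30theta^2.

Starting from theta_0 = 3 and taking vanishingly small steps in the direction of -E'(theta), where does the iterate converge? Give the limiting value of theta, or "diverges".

E'(theta) = -15theta(theta - 1)(theta + 1)(theta + 4), so E'(3) = -2520.
Gradient descent moves in the -E' direction, i.e. theta is increasing.
There is no critical point above theta=3, and E' keeps the same sign, so the iterate runs off to +∞.

diverges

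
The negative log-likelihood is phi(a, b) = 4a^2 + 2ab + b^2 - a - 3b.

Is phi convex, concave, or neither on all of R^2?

phi is quadratic, so its Hessian is the constant matrix H = [[8, 2], [2, 2]].
det(H) = 12, tr(H) = 10.
det(H) > 0 and tr(H) > 0, so H is positive definite everywhere: convex.

convex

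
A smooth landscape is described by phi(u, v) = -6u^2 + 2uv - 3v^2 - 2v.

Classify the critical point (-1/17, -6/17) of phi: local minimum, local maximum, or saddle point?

local maximum

The Hessian of phi is constant: H = [[-12, 2], [2, -6]].
det(H) = (-12)·(-6) − 2² = 68.
det(H) > 0 and tr(H) = -18 < 0, so H is negative definite and the point is a local maximum.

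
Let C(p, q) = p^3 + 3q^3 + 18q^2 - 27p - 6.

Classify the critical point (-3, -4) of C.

local maximum

The mixed partial ∂²C/∂p∂q is 0, so the Hessian at any point is diag(C_pp, C_qq) = diag(6p, 18(q + 2)).
At (-3, -4): H = diag(-18, -36).
Both eigenvalues are negative, so H is negative definite: a local maximum.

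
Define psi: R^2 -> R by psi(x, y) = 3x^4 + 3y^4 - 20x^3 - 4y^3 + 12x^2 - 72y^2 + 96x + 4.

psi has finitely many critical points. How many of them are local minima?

4

psi separates as a function of x plus a function of y, so ∇psi=0 decouples.
∂psi/∂x = 12(x - 4)(x - 2)(x + 1) = 0 at x ∈ {-1, 2, 4}; ∂psi/∂y = 12y(y - 4)(y + 3) = 0 at y ∈ {-3, 0, 4}.
The Hessian is diagonal: diag(psi_xx, psi_yy). Second derivatives: psi_xx(-1)=180, psi_xx(2)=-72, psi_xx(4)=120; psi_yy(-3)=252, psi_yy(0)=-144, psi_yy(4)=336.
Local minima occur where both diagonal entries positive: (-1, -3), (-1, 4), (4, -3), (4, 4). Count: 4.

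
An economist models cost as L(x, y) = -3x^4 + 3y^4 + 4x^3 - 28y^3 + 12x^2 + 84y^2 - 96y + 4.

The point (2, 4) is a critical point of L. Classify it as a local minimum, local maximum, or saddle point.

The mixed partial ∂²L/∂x∂y is 0, so the Hessian at any point is diag(L_xx, L_yy) = diag(12(-3x^2 + 2x + 2), 12(3y^2 - 14y + 14)).
At (2, 4): H = diag(-72, 72).
The eigenvalues have opposite signs, so H is indefinite: a saddle point.

saddle point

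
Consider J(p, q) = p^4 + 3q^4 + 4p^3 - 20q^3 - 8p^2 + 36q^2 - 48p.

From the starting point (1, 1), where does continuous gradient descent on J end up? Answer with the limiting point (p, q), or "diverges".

J is separable, so gradient descent decouples: p follows -∂J/∂p, q follows -∂J/∂q.
∂J/∂p = 4(p - 2)(p + 2)(p + 3); at p=1 this is -48, so p increases.
∂J/∂q = 12q(q - 3)(q - 2); at q=1 this is 24, so q decreases.
p converges to its nearest critical value 2 (a local min of the p-part); q converges to 0. The iterate converges to (2, 0).

(2, 0)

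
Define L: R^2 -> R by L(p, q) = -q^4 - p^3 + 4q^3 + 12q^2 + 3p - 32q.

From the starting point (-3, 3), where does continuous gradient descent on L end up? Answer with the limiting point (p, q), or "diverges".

(-1, 1)

L is separable, so gradient descent decouples: p follows -∂L/∂p, q follows -∂L/∂q.
∂L/∂p = -3(p - 1)(p + 1); at p=-3 this is -24, so p increases.
∂L/∂q = -4(q - 4)(q - 1)(q + 2); at q=3 this is 40, so q decreases.
p converges to its nearest critical value -1 (a local min of the p-part); q converges to 1. The iterate converges to (-1, 1).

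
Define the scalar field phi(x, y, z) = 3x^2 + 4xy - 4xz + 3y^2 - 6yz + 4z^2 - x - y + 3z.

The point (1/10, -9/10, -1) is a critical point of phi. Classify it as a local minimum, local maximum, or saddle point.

local minimum

The Hessian is constant: H = [[6, 4, -4], [4, 6, -6], [-4, -6, 8]].
Leading principal minors: Δ₁ = 6, Δ₂ = 20, Δ₃ = 40.
All leading minors are positive, so H is positive definite: a local minimum.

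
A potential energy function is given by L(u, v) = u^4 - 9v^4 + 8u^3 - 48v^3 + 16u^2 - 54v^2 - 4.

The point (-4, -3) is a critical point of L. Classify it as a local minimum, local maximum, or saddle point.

The mixed partial ∂²L/∂u∂v is 0, so the Hessian at any point is diag(L_uu, L_vv) = diag(4(3u^2 + 12u + 8), -36(3v^2 + 8v + 3)).
At (-4, -3): H = diag(32, -216).
The eigenvalues have opposite signs, so H is indefinite: a saddle point.

saddle point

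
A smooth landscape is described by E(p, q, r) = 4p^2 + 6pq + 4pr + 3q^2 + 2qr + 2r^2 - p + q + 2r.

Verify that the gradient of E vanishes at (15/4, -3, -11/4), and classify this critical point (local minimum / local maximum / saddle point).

∇E = (8p + 6q + 4r - 1, 6p + 6q + 2r + 1, 4p + 2q + 4r + 2); substituting (15/4, -3, -11/4) gives ∇E = (0, 0, 0), so (15/4, -3, -11/4) is indeed a critical point.
The Hessian is constant: H = [[8, 6, 4], [6, 6, 2], [4, 2, 4]].
Leading principal minors: Δ₁ = 8, Δ₂ = 12, Δ₃ = 16.
All leading minors are positive, so H is positive definite: a local minimum.

local minimum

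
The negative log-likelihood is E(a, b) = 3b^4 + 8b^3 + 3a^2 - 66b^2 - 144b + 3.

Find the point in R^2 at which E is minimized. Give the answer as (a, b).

(0, 3)

E(a,b) separates as P(a) + Q(b) + 3, so its minimum is min P + min Q + 3.
P'(a) = 6a vanishes at a ∈ {0}; Q'(b) = 12(b - 3)(b + 1)(b + 4) vanishes at b ∈ {-4, -1, 3}.
Local minima of P (where P''>0): P(0)=0. Local minima of Q: Q(-4)=-224, Q(3)=-567.
So the global minimum of E is P(0) + Q(3) + 3 = 0 − 567 + 3 = -564, attained at (0, 3).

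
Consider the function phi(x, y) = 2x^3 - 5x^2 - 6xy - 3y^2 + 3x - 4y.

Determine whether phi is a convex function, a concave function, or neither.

neither

The term 2x^3 is cubic, so the Hessian is not constant.
∂²phi/∂x² = 12x - 10, which takes both signs as x varies (negative for sufficiently negative x). A diagonal entry of the Hessian changing sign means the Hessian is neither positive- nor negative-semidefinite on all of R^2.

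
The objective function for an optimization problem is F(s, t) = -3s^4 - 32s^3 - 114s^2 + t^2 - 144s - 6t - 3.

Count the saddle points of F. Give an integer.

2

F separates as a function of s plus a function of t, so ∇F=0 decouples.
∂F/∂s = -12(s + 1)(s + 3)(s + 4) = 0 at s ∈ {-4, -3, -1}; ∂F/∂t = 2(t - 3) = 0 at t ∈ {3}.
The Hessian is diagonal: diag(F_ss, F_tt). Second derivatives: F_ss(-4)=-36, F_ss(-3)=24, F_ss(-1)=-72; F_tt(3)=2.
Saddle points occur where the two diagonal entries have opposite signs: (-4, 3), (-1, 3). Count: 2.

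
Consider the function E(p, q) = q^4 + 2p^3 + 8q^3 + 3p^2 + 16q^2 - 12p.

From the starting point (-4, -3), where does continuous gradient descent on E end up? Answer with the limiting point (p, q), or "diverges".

diverges

E is separable, so gradient descent decouples: p follows -∂E/∂p, q follows -∂E/∂q.
∂E/∂p = 6(p - 1)(p + 2); at p=-4 this is 60, so p decreases.
∂E/∂q = 4q(q + 2)(q + 4); at q=-3 this is 12, so q decreases.
The p-coordinate has no critical point in that direction and runs off to infinity.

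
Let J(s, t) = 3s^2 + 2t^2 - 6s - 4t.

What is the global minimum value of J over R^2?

-5

J(s,t) separates as P(s) + Q(t), so its minimum is min P + min Q.
P'(s) = 6s - 6 vanishes at s ∈ {1}; Q'(t) = 4(t - 1) vanishes at t ∈ {1}.
Local minima of P (where P''>0): P(1)=-3. Local minima of Q: Q(1)=-2.
So the global minimum of J is P(1) + Q(1) = -3 − 2 = -5, attained at (1, 1).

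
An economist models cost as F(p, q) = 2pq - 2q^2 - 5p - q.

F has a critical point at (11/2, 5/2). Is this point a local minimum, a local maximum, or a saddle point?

saddle point

The Hessian of F is constant: H = [[0, 2], [2, -4]].
det(H) = 0·(-4) − 2² = -4.
Since det(H) < 0, H is indefinite and the critical point is a saddle point.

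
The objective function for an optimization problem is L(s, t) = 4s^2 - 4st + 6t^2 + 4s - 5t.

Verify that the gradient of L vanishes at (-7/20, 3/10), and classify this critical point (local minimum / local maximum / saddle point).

∇L = (8s - 4t + 4, -4s + 12t - 5); substituting (-7/20, 3/10) gives ∇L = (0, 0), so (-7/20, 3/10) is indeed a critical point.
The Hessian of L is constant: H = [[8, -4], [-4, 12]].
det(H) = 8·12 − (-4)² = 80.
det(H) > 0 and tr(H) = 20 > 0, so H is positive definite and the point is a local minimum.

local minimum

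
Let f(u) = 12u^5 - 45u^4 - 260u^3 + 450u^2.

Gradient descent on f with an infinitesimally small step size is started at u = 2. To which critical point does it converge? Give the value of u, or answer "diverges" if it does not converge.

f'(u) = 60u(u - 5)(u - 1)(u + 3), so f'(2) = -1800.
Gradient descent moves in the -f' direction, i.e. u is increasing.
The nearest critical point in that direction is u = 5, where f'' = 9600 > 0 (a local minimum). The iterate converges there.

5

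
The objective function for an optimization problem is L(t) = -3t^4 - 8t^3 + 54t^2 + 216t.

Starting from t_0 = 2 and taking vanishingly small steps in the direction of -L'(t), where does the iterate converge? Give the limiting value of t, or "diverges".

L'(t) = -12(t - 3)(t + 2)(t + 3), so L'(2) = 240.
Gradient descent moves in the -L' direction, i.e. t is decreasing.
The nearest critical point in that direction is t = -2, where L'' = 60 > 0 (a local minimum). The iterate converges there.

-2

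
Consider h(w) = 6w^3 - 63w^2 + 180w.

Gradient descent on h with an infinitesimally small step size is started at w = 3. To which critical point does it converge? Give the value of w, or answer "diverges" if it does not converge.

5

h'(w) = 18(w - 5)(w - 2), so h'(3) = -36.
Gradient descent moves in the -h' direction, i.e. w is increasing.
The nearest critical point in that direction is w = 5, where h'' = 54 > 0 (a local minimum). The iterate converges there.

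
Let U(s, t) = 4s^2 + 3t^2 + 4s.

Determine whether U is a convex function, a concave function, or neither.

convex

U is quadratic, so its Hessian is the constant matrix H = [[8, 0], [0, 6]].
det(H) = 48, tr(H) = 14.
det(H) > 0 and tr(H) > 0, so H is positive definite everywhere: convex.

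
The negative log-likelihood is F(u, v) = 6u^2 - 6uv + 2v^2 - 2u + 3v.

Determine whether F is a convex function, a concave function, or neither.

F is quadratic, so its Hessian is the constant matrix H = [[12, -6], [-6, 4]].
det(H) = 12, tr(H) = 16.
det(H) > 0 and tr(H) > 0, so H is positive definite everywhere: convex.

convex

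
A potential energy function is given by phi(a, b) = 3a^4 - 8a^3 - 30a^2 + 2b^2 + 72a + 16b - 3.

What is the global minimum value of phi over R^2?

phi(a,b) separates as P(a) + Q(b) − 3, so its minimum is min P + min Q − 3.
P'(a) = 12(a - 3)(a - 1)(a + 2) vanishes at a ∈ {-2, 1, 3}; Q'(b) = 4b + 16 vanishes at b ∈ {-4}.
Local minima of P (where P''>0): P(-2)=-152, P(3)=-27. Local minima of Q: Q(-4)=-32.
So the global minimum of phi is P(-2) + Q(-4) − 3 = -152 − 32 − 3 = -187, attained at (-2, -4).

-187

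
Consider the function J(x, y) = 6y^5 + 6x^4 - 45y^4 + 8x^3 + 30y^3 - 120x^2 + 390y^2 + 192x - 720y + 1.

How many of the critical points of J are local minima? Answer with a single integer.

4

J separates as a function of x plus a function of y, so ∇J=0 decouples.
∂J/∂x = 24(x - 2)(x - 1)(x + 4) = 0 at x ∈ {-4, 1, 2}; ∂J/∂y = 30(y - 4)(y - 3)(y - 1)(y + 2) = 0 at y ∈ {-2, 1, 3, 4}.
The Hessian is diagonal: diag(J_xx, J_yy). Second derivatives: J_xx(-4)=720, J_xx(1)=-120, J_xx(2)=144; J_yy(-2)=-2700, J_yy(1)=540, J_yy(3)=-300, J_yy(4)=540.
Local minima occur where both diagonal entries positive: (-4, 1), (-4, 4), (2, 1), (2, 4). Count: 4.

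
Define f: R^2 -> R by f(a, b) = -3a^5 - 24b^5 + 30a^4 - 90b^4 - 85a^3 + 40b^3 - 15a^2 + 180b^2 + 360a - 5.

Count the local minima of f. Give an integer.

4

f separates as a function of a plus a function of b, so ∇f=0 decouples.
∂f/∂a = -15(a - 4)(a - 3)(a - 2)(a + 1) = 0 at a ∈ {-1, 2, 3, 4}; ∂f/∂b = -120b(b - 1)(b + 1)(b + 3) = 0 at b ∈ {-3, -1, 0, 1}.
The Hessian is diagonal: diag(f_aa, f_bb). Second derivatives: f_aa(-1)=900, f_aa(2)=-90, f_aa(3)=60, f_aa(4)=-150; f_bb(-3)=2880, f_bb(-1)=-480, f_bb(0)=360, f_bb(1)=-960.
Local minima occur where both diagonal entries positive: (-1, -3), (-1, 0), (3, -3), (3, 0). Count: 4.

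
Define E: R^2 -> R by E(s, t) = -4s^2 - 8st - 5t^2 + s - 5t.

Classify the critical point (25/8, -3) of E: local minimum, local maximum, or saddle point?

local maximum

The Hessian of E is constant: H = [[-8, -8], [-8, -10]].
det(H) = (-8)·(-10) − (-8)² = 16.
det(H) > 0 and tr(H) = -18 < 0, so H is negative definite and the point is a local maximum.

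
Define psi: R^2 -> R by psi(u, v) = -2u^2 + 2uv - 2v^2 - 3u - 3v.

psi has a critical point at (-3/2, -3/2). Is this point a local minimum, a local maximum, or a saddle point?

local maximum

The Hessian of psi is constant: H = [[-4, 2], [2, -4]].
det(H) = (-4)·(-4) − 2² = 12.
det(H) > 0 and tr(H) = -8 < 0, so H is negative definite and the point is a local maximum.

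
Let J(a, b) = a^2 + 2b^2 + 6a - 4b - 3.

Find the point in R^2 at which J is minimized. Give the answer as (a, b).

(-3, 1)

J(a,b) separates as P(a) + Q(b) − 3, so its minimum is min P + min Q − 3.
P'(a) = 2a + 6 vanishes at a ∈ {-3}; Q'(b) = 4b - 4 vanishes at b ∈ {1}.
Local minima of P (where P''>0): P(-3)=-9. Local minima of Q: Q(1)=-2.
So the global minimum of J is P(-3) + Q(1) − 3 = -9 − 2 − 3 = -14, attained at (-3, 1).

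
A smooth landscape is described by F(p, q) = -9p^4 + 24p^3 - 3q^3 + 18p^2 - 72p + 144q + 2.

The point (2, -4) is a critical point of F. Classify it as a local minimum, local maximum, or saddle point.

The mixed partial ∂²F/∂p∂q is 0, so the Hessian at any point is diag(F_pp, F_qq) = diag(36(-3p^2 + 4p + 1), -18q).
At (2, -4): H = diag(-108, 72).
The eigenvalues have opposite signs, so H is indefinite: a saddle point.

saddle point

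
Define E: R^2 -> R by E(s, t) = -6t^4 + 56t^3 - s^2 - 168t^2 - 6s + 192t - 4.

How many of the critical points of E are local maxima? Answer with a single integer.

2

E separates as a function of s plus a function of t, so ∇E=0 decouples.
∂E/∂s = -2(s + 3) = 0 at s ∈ {-3}; ∂E/∂t = -24(t - 4)(t - 2)(t - 1) = 0 at t ∈ {1, 2, 4}.
The Hessian is diagonal: diag(E_ss, E_tt). Second derivatives: E_ss(-3)=-2; E_tt(1)=-72, E_tt(2)=48, E_tt(4)=-144.
Local maxima occur where both diagonal entries negative: (-3, 1), (-3, 4). Count: 2.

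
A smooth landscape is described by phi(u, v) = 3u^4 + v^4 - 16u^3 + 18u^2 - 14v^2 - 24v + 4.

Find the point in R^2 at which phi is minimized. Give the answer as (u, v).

(3, 3)

phi(u,v) separates as P(u) + Q(v) + 4, so its minimum is min P + min Q + 4.
P'(u) = 12u(u - 3)(u - 1) vanishes at u ∈ {0, 1, 3}; Q'(v) = 4(v - 3)(v + 1)(v + 2) vanishes at v ∈ {-2, -1, 3}.
Local minima of P (where P''>0): P(0)=0, P(3)=-27. Local minima of Q: Q(-2)=8, Q(3)=-117.
So the global minimum of phi is P(3) + Q(3) + 4 = -27 − 117 + 4 = -140, attained at (3, 3).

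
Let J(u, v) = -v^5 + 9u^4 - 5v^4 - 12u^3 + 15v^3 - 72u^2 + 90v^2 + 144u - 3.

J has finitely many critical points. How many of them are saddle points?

J separates as a function of u plus a function of v, so ∇J=0 decouples.
∂J/∂u = 36(u - 2)(u - 1)(u + 2) = 0 at u ∈ {-2, 1, 2}; ∂J/∂v = -5v(v - 3)(v + 3)(v + 4) = 0 at v ∈ {-4, -3, 0, 3}.
The Hessian is diagonal: diag(J_uu, J_vv). Second derivatives: J_uu(-2)=432, J_uu(1)=-108, J_uu(2)=144; J_vv(-4)=140, J_vv(-3)=-90, J_vv(0)=180, J_vv(3)=-630.
Saddle points occur where the two diagonal entries have opposite signs: (-2, -3), (-2, 3), (1, -4), (1, 0), (2, -3), (2, 3). Count: 6.

6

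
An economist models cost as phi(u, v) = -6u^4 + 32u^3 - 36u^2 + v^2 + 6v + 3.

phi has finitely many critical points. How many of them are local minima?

phi separates as a function of u plus a function of v, so ∇phi=0 decouples.
∂phi/∂u = -24u(u - 3)(u - 1) = 0 at u ∈ {0, 1, 3}; ∂phi/∂v = 2(v + 3) = 0 at v ∈ {-3}.
The Hessian is diagonal: diag(phi_uu, phi_vv). Second derivatives: phi_uu(0)=-72, phi_uu(1)=48, phi_uu(3)=-144; phi_vv(-3)=2.
Local minima occur where both diagonal entries positive: (1, -3). Count: 1.

1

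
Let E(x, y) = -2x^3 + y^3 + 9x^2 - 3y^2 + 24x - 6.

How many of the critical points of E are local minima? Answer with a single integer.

E separates as a function of x plus a function of y, so ∇E=0 decouples.
∂E/∂x = -6(x - 4)(x + 1) = 0 at x ∈ {-1, 4}; ∂E/∂y = 3y(y - 2) = 0 at y ∈ {0, 2}.
The Hessian is diagonal: diag(E_xx, E_yy). Second derivatives: E_xx(-1)=30, E_xx(4)=-30; E_yy(0)=-6, E_yy(2)=6.
Local minima occur where both diagonal entries positive: (-1, 2). Count: 1.

1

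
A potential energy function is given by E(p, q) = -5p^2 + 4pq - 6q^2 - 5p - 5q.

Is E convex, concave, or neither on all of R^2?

concave

E is quadratic, so its Hessian is the constant matrix H = [[-10, 4], [4, -12]].
det(H) = 104, tr(H) = -22.
det(H) > 0 and tr(H) < 0, so H is negative definite everywhere: concave.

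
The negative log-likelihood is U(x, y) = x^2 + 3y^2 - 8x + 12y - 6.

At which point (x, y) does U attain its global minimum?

(4, -2)

U(x,y) separates as P(x) + Q(y) − 6, so its minimum is min P + min Q − 6.
P'(x) = 2x - 8 vanishes at x ∈ {4}; Q'(y) = 6y + 12 vanishes at y ∈ {-2}.
Local minima of P (where P''>0): P(4)=-16. Local minima of Q: Q(-2)=-12.
So the global minimum of U is P(4) + Q(-2) − 6 = -16 − 12 − 6 = -34, attained at (4, -2).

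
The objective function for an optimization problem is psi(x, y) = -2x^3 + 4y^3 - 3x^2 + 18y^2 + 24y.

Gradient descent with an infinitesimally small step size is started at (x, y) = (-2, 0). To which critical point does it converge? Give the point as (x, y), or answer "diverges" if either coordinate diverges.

psi is separable, so gradient descent decouples: x follows -∂psi/∂x, y follows -∂psi/∂y.
∂psi/∂x = -6x(x + 1); at x=-2 this is -12, so x increases.
∂psi/∂y = 12(y + 1)(y + 2); at y=0 this is 24, so y decreases.
x converges to its nearest critical value -1 (a local min of the x-part); y converges to -1. The iterate converges to (-1, -1).

(-1, -1)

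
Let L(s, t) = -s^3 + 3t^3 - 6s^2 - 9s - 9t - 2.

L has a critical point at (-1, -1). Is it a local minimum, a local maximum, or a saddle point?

local maximum

The mixed partial ∂²L/∂s∂t is 0, so the Hessian at any point is diag(L_ss, L_tt) = diag(-6(s + 2), 18t).
At (-1, -1): H = diag(-6, -18).
Both eigenvalues are negative, so H is negative definite: a local maximum.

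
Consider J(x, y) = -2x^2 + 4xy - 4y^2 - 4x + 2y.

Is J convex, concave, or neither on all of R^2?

concave

J is quadratic, so its Hessian is the constant matrix H = [[-4, 4], [4, -8]].
det(H) = 16, tr(H) = -12.
det(H) > 0 and tr(H) < 0, so H is negative definite everywhere: concave.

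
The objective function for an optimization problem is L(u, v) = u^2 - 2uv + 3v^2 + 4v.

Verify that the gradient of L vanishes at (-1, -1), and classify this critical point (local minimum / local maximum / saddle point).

local minimum

∇L = (2u - 2v, -2u + 6v + 4); substituting (-1, -1) gives ∇L = (0, 0), so (-1, -1) is indeed a critical point.
The Hessian of L is constant: H = [[2, -2], [-2, 6]].
det(H) = 2·6 − (-2)² = 8.
det(H) > 0 and tr(H) = 8 > 0, so H is positive definite and the point is a local minimum.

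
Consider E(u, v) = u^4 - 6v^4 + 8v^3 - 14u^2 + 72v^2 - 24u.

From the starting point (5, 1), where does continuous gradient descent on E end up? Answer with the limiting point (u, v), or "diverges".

(3, 0)

E is separable, so gradient descent decouples: u follows -∂E/∂u, v follows -∂E/∂v.
∂E/∂u = 4(u - 3)(u + 1)(u + 2); at u=5 this is 336, so u decreases.
∂E/∂v = -24v(v - 3)(v + 2); at v=1 this is 144, so v decreases.
u converges to its nearest critical value 3 (a local min of the u-part); v converges to 0. The iterate converges to (3, 0).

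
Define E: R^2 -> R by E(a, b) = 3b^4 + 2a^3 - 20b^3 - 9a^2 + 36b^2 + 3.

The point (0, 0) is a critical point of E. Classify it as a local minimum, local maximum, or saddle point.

saddle point

The mixed partial ∂²E/∂a∂b is 0, so the Hessian at any point is diag(E_aa, E_bb) = diag(6(2a - 3), 12(3b^2 - 10b + 6)).
At (0, 0): H = diag(-18, 72).
The eigenvalues have opposite signs, so H is indefinite: a saddle point.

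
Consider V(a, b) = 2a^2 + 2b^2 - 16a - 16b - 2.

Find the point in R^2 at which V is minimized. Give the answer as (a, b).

(4, 4)

V(a,b) separates as P(a) + Q(b) − 2, so its minimum is min P + min Q − 2.
P'(a) = 4a - 16 vanishes at a ∈ {4}; Q'(b) = 4b - 16 vanishes at b ∈ {4}.
Local minima of P (where P''>0): P(4)=-32. Local minima of Q: Q(4)=-32.
So the global minimum of V is P(4) + Q(4) − 2 = -32 − 32 − 2 = -66, attained at (4, 4).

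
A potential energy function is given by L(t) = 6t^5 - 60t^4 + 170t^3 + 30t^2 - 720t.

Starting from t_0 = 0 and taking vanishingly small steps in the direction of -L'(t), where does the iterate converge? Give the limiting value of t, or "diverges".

2

L'(t) = 30(t - 4)(t - 3)(t - 2)(t + 1), so L'(0) = -720.
Gradient descent moves in the -L' direction, i.e. t is increasing.
The nearest critical point in that direction is t = 2, where L'' = 180 > 0 (a local minimum). The iterate converges there.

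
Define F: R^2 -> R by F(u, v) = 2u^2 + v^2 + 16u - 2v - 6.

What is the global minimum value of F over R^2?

F(u,v) separates as P(u) + Q(v) − 6, so its minimum is min P + min Q − 6.
P'(u) = 4u + 16 vanishes at u ∈ {-4}; Q'(v) = 2v - 2 vanishes at v ∈ {1}.
Local minima of P (where P''>0): P(-4)=-32. Local minima of Q: Q(1)=-1.
So the global minimum of F is P(-4) + Q(1) − 6 = -32 − 1 − 6 = -39, attained at (-4, 1).

-39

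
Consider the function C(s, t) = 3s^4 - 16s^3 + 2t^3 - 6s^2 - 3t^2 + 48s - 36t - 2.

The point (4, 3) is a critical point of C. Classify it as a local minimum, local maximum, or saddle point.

local minimum

The mixed partial ∂²C/∂s∂t is 0, so the Hessian at any point is diag(C_ss, C_tt) = diag(12(3s^2 - 8s - 1), 6(2t - 1)).
At (4, 3): H = diag(180, 30).
Both eigenvalues are positive, so H is positive definite: a local minimum.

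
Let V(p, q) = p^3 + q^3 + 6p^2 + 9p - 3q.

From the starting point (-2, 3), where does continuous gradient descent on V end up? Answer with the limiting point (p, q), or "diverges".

V is separable, so gradient descent decouples: p follows -∂V/∂p, q follows -∂V/∂q.
∂V/∂p = 3(p + 1)(p + 3); at p=-2 this is -3, so p increases.
∂V/∂q = 3(q - 1)(q + 1); at q=3 this is 24, so q decreases.
p converges to its nearest critical value -1 (a local min of the p-part); q converges to 1. The iterate converges to (-1, 1).

(-1, 1)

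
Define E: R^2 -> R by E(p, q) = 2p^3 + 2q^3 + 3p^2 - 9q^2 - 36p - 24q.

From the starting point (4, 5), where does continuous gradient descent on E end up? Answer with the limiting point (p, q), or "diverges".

E is separable, so gradient descent decouples: p follows -∂E/∂p, q follows -∂E/∂q.
∂E/∂p = 6(p - 2)(p + 3); at p=4 this is 84, so p decreases.
∂E/∂q = 6(q - 4)(q + 1); at q=5 this is 36, so q decreases.
p converges to its nearest critical value 2 (a local min of the p-part); q converges to 4. The iterate converges to (2, 4).

(2, 4)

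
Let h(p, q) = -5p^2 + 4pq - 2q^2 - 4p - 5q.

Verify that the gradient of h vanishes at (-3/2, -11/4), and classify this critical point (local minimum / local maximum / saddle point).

∇h = (-10p + 4q - 4, 4p - 4q - 5); substituting (-3/2, -11/4) gives ∇h = (0, 0), so (-3/2, -11/4) is indeed a critical point.
The Hessian of h is constant: H = [[-10, 4], [4, -4]].
det(H) = (-10)·(-4) − 4² = 24.
det(H) > 0 and tr(H) = -14 < 0, so H is negative definite and the point is a local maximum.

local maximum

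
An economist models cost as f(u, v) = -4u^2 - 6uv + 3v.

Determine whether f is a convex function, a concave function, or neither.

neither

f is quadratic, so its Hessian is the constant matrix H = [[-8, -6], [-6, 0]].
det(H) = -36, tr(H) = -8.
det(H) < 0, so H is indefinite: neither convex nor concave.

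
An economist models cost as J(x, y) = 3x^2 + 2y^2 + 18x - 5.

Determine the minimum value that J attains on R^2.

J(x,y) separates as P(x) + Q(y) − 5, so its minimum is min P + min Q − 5.
P'(x) = 6x + 18 vanishes at x ∈ {-3}; Q'(y) = 4y vanishes at y ∈ {0}.
Local minima of P (where P''>0): P(-3)=-27. Local minima of Q: Q(0)=0.
So the global minimum of J is P(-3) + Q(0) − 5 = -27 + 0 − 5 = -32, attained at (-3, 0).

-32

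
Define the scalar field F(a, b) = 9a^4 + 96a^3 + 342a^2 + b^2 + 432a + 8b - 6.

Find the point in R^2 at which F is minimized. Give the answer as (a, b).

(-1, -4)

F(a,b) separates as P(a) + Q(b) − 6, so its minimum is min P + min Q − 6.
P'(a) = 36(a + 1)(a + 3)(a + 4) vanishes at a ∈ {-4, -3, -1}; Q'(b) = 2b + 8 vanishes at b ∈ {-4}.
Local minima of P (where P''>0): P(-4)=-96, P(-1)=-177. Local minima of Q: Q(-4)=-16.
So the global minimum of F is P(-1) + Q(-4) − 6 = -177 − 16 − 6 = -199, attained at (-1, -4).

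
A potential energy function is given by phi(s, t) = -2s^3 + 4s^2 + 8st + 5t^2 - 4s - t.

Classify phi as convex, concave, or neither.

neither

The term -2s^3 is cubic, so the Hessian is not constant.
∂²phi/∂s² = -12s + 8, which takes both signs as s varies (negative for sufficiently large s). A diagonal entry of the Hessian changing sign means the Hessian is neither positive- nor negative-semidefinite on all of R^2.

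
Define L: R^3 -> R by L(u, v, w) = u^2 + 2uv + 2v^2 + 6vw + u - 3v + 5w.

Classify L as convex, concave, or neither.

L is quadratic, so its Hessian is the constant matrix H = [[2, 2, 0], [2, 4, 6], [0, 6, 0]].
Leading principal minors: 2, 4, -72.
Neither pattern holds ⇒ H is indefinite ⇒ neither convex nor concave.

neither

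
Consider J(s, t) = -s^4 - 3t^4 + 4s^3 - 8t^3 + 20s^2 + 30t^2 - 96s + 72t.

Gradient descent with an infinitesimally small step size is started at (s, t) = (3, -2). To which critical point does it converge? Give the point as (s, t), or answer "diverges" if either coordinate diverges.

J is separable, so gradient descent decouples: s follows -∂J/∂s, t follows -∂J/∂t.
∂J/∂s = -4(s - 4)(s - 2)(s + 3); at s=3 this is 24, so s decreases.
∂J/∂t = -12(t - 2)(t + 1)(t + 3); at t=-2 this is -48, so t increases.
s converges to its nearest critical value 2 (a local min of the s-part); t converges to -1. The iterate converges to (2, -1).

(2, -1)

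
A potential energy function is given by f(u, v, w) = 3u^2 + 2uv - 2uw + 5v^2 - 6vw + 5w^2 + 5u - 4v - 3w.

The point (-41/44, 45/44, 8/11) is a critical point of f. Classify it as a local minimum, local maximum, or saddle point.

The Hessian is constant: H = [[6, 2, -2], [2, 10, -6], [-2, -6, 10]].
Leading principal minors: Δ₁ = 6, Δ₂ = 56, Δ₃ = 352.
All leading minors are positive, so H is positive definite: a local minimum.

local minimum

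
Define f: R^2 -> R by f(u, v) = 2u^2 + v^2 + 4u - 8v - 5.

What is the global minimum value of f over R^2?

-23

f(u,v) separates as P(u) + Q(v) − 5, so its minimum is min P + min Q − 5.
P'(u) = 4u + 4 vanishes at u ∈ {-1}; Q'(v) = 2v - 8 vanishes at v ∈ {4}.
Local minima of P (where P''>0): P(-1)=-2. Local minima of Q: Q(4)=-16.
So the global minimum of f is P(-1) + Q(4) − 5 = -2 − 16 − 5 = -23, attained at (-1, 4).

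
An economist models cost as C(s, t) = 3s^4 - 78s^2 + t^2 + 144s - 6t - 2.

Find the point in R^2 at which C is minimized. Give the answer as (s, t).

C(s,t) separates as P(s) + Q(t) − 2, so its minimum is min P + min Q − 2.
P'(s) = 12(s - 3)(s - 1)(s + 4) vanishes at s ∈ {-4, 1, 3}; Q'(t) = 2(t - 3) vanishes at t ∈ {3}.
Local minima of P (where P''>0): P(-4)=-1056, P(3)=-27. Local minima of Q: Q(3)=-9.
So the global minimum of C is P(-4) + Q(3) − 2 = -1056 − 9 − 2 = -1067, attained at (-4, 3).

(-4, 3)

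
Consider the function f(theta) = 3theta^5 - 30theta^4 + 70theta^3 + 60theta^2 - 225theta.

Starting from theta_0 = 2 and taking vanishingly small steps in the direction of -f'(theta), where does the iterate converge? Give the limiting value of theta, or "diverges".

f'(theta) = 15(theta - 5)(theta - 3)(theta - 1)(theta + 1), so f'(2) = 135.
Gradient descent moves in the -f' direction, i.e. theta is decreasing.
The nearest critical point in that direction is theta = 1, where f'' = 240 > 0 (a local minimum). The iterate converges there.

1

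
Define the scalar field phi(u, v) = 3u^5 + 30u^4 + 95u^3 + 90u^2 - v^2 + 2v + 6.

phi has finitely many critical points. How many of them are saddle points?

2

phi separates as a function of u plus a function of v, so ∇phi=0 decouples.
∂phi/∂u = 15u(u + 1)(u + 3)(u + 4) = 0 at u ∈ {-4, -3, -1, 0}; ∂phi/∂v = -2(v - 1) = 0 at v ∈ {1}.
The Hessian is diagonal: diag(phi_uu, phi_vv). Second derivatives: phi_uu(-4)=-180, phi_uu(-3)=90, phi_uu(-1)=-90, phi_uu(0)=180; phi_vv(1)=-2.
Saddle points occur where the two diagonal entries have opposite signs: (-3, 1), (0, 1). Count: 2.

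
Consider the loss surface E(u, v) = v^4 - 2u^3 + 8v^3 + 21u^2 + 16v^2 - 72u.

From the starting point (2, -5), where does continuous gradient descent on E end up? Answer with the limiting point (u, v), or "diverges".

E is separable, so gradient descent decouples: u follows -∂E/∂u, v follows -∂E/∂v.
∂E/∂u = -6(u - 4)(u - 3); at u=2 this is -12, so u increases.
∂E/∂v = 4v(v + 2)(v + 4); at v=-5 this is -60, so v increases.
u converges to its nearest critical value 3 (a local min of the u-part); v converges to -4. The iterate converges to (3, -4).

(3, -4)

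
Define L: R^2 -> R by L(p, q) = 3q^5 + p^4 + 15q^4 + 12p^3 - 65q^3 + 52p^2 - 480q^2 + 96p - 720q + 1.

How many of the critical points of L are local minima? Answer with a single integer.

L separates as a function of p plus a function of q, so ∇L=0 decouples.
∂L/∂p = 4(p + 2)(p + 3)(p + 4) = 0 at p ∈ {-4, -3, -2}; ∂L/∂q = 15(q - 4)(q + 1)(q + 3)(q + 4) = 0 at q ∈ {-4, -3, -1, 4}.
The Hessian is diagonal: diag(L_pp, L_qq). Second derivatives: L_pp(-4)=8, L_pp(-3)=-4, L_pp(-2)=8; L_qq(-4)=-360, L_qq(-3)=210, L_qq(-1)=-450, L_qq(4)=4200.
Local minima occur where both diagonal entries positive: (-4, -3), (-4, 4), (-2, -3), (-2, 4). Count: 4.

4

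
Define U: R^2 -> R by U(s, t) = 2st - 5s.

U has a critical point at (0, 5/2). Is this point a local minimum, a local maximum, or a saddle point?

The Hessian of U is constant: H = [[0, 2], [2, 0]].
det(H) = 0·0 − 2² = -4.
Since det(H) < 0, H is indefinite and the critical point is a saddle point.

saddle point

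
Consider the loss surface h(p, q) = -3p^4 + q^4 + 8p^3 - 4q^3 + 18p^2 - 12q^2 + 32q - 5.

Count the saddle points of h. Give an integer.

h separates as a function of p plus a function of q, so ∇h=0 decouples.
∂h/∂p = -12p(p - 3)(p + 1) = 0 at p ∈ {-1, 0, 3}; ∂h/∂q = 4(q - 4)(q - 1)(q + 2) = 0 at q ∈ {-2, 1, 4}.
The Hessian is diagonal: diag(h_pp, h_qq). Second derivatives: h_pp(-1)=-48, h_pp(0)=36, h_pp(3)=-144; h_qq(-2)=72, h_qq(1)=-36, h_qq(4)=72.
Saddle points occur where the two diagonal entries have opposite signs: (-1, -2), (-1, 4), (0, 1), (3, -2), (3, 4). Count: 5.

5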